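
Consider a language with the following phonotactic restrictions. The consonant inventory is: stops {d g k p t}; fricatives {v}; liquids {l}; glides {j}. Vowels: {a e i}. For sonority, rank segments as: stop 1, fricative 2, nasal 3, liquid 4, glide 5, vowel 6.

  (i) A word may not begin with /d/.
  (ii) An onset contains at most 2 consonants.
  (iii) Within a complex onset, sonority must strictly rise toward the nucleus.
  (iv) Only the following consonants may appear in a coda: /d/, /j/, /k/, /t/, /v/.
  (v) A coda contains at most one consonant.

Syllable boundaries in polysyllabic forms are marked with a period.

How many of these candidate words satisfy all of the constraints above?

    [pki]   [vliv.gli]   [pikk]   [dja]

[pki] — violates constraint (iii): syllable 1 onset /pk/: /p/ (stop, 1) → /k/ (stop, 1) does not rise → not permitted
[vliv.gli] — σ1 onset /vl/ (2→4 rises), coda /v/ ok; σ2 onset /gl/ (1→4 rises), coda /∅/ ok → permitted
[pikk] — violates constraint (v): syllable 1 coda /kk/ has 2 consonants (> 1) → not permitted
[dja] — violates constraint (i): word begins with /d/ → not permitted
Permitted: [vliv.gli] → 1.

1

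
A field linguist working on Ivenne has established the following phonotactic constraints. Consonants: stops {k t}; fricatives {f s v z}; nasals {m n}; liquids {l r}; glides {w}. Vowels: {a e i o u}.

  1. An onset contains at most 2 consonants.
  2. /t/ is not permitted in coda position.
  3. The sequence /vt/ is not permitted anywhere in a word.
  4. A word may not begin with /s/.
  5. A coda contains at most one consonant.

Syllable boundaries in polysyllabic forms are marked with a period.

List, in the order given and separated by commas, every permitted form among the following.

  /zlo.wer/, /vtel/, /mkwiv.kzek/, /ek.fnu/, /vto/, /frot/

/zlo.wer/ — σ1 onset /zl/ (2C), coda /∅/ ok; σ2 onset /w/, coda /r/ ok → permitted
/vtel/ — violates constraint 3: contains banned sequence /vt/ → not permitted
/mkwiv.kzek/ — violates constraint 1: syllable 1 onset /mkw/ has 3 consonants (> 2) → not permitted
/ek.fnu/ — σ1 onset /∅/, coda /k/ ok; σ2 onset /fn/ (2C), coda /∅/ ok → permitted
/vto/ — violates constraint 3: contains banned sequence /vt/ → not permitted
/frot/ — violates constraint 2: syllable 1 coda contains /t/ → not permitted

/zlo.wer/, /ek.fnu/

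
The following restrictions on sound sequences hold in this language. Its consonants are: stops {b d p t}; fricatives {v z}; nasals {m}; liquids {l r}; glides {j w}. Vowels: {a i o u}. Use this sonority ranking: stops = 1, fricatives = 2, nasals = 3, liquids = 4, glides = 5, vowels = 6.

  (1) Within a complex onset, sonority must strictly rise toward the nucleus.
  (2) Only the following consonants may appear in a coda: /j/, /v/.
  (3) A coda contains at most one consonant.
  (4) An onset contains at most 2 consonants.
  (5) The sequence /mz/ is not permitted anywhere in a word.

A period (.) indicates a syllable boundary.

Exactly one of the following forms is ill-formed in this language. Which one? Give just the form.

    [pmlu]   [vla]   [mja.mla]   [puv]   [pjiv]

[pmlu]

[pmlu] — violates constraint 4: syllable 1 onset /pml/ has 3 consonants (> 2) → ill-formed
[vla] — σ1 onset /vl/ (2→4 rises), coda /∅/ ok → well-formed
[mja.mla] — σ1 onset /mj/ (3→5 rises), coda /∅/ ok; σ2 onset /ml/ (3→4 rises), coda /∅/ ok → well-formed
[puv] — σ1 onset /p/, coda /v/ ok → well-formed
[pjiv] — σ1 onset /pj/ (1→5 rises), coda /v/ ok → well-formed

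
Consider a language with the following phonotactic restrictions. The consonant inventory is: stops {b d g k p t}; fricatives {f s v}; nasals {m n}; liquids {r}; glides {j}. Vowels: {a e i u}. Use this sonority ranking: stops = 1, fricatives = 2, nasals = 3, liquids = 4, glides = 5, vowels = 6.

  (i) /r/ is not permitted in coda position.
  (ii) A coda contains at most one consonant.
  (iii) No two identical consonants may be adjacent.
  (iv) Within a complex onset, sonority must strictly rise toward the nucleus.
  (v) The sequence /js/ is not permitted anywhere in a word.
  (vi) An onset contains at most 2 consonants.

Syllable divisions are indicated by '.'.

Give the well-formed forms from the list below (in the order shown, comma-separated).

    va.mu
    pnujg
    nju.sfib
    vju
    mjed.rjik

va.mu — σ1 onset /v/, coda /∅/ ok; σ2 onset /m/, coda /∅/ ok → well-formed
pnujg — violates constraint (ii): syllable 1 coda /jg/ has 2 consonants (> 1) → ill-formed
nju.sfib — violates constraint (iv): syllable 2 onset /sf/: /s/ (fricative, 2) → /f/ (fricative, 2) does not rise → ill-formed
vju — σ1 onset /vj/ (2→5 rises), coda /∅/ ok → well-formed
mjed.rjik — σ1 onset /mj/ (3→5 rises), coda /d/ ok; σ2 onset /rj/ (4→5 rises), coda /k/ ok → well-formed

va.mu, vju, mjed.rjik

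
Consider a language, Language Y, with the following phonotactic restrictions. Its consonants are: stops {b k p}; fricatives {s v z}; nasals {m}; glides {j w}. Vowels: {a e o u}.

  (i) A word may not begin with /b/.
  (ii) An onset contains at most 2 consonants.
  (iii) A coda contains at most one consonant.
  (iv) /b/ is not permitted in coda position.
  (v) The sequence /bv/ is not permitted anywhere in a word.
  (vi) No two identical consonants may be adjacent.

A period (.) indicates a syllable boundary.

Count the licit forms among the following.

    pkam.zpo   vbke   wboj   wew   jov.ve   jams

3

pkam.zpo — σ1 onset /pk/ (2C), coda /m/ ok; σ2 onset /zp/ (2C), coda /∅/ ok → licit
vbke — violates constraint (ii): syllable 1 onset /vbk/ has 3 consonants (> 2) → illicit
wboj — σ1 onset /wb/ (2C), coda /j/ ok → licit
wew — σ1 onset /w/, coda /w/ ok → licit
jov.ve — violates constraint (vi): adjacent identical consonants /vv/ → illicit
jams — violates constraint (iii): syllable 1 coda /ms/ has 2 consonants (> 1) → illicit
Licit: pkam.zpo, wboj, wew → 3.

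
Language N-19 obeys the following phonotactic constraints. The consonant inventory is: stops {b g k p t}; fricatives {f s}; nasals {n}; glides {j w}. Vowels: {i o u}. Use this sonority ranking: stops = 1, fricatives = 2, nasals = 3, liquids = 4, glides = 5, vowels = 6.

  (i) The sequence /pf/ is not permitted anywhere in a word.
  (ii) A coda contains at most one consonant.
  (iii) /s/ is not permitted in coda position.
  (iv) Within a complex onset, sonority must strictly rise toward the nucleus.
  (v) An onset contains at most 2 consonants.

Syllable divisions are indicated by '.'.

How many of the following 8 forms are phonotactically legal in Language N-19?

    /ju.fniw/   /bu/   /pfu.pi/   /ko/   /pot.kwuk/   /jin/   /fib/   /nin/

/ju.fniw/ — σ1 onset /j/, coda /∅/ ok; σ2 onset /fn/ (2→3 rises), coda /w/ ok → phonotactically legal
/bu/ — σ1 onset /b/, coda /∅/ ok → phonotactically legal
/pfu.pi/ — violates constraint (i): contains banned sequence /pf/ → phonotactically illegal
/ko/ — σ1 onset /k/, coda /∅/ ok → phonotactically legal
/pot.kwuk/ — σ1 onset /p/, coda /t/ ok; σ2 onset /kw/ (1→5 rises), coda /k/ ok → phonotactically legal
/jin/ — σ1 onset /j/, coda /n/ ok → phonotactically legal
/fib/ — σ1 onset /f/, coda /b/ ok → phonotactically legal
/nin/ — σ1 onset /n/, coda /n/ ok → phonotactically legal
Phonotactically legal: /ju.fniw/, /bu/, /ko/, /pot.kwuk/, /jin/, /fib/, /nin/ → 7.

7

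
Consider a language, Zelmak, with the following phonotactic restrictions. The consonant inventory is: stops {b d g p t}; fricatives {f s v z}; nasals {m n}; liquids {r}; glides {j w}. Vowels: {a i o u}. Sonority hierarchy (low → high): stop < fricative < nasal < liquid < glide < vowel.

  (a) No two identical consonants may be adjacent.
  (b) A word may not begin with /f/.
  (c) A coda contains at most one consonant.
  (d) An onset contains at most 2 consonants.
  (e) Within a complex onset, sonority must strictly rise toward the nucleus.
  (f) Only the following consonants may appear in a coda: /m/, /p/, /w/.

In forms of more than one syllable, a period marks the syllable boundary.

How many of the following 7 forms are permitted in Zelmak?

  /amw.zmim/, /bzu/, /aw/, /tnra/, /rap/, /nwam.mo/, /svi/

/amw.zmim/ — violates constraint (c): syllable 1 coda /mw/ has 2 consonants (> 1) → not permitted
/bzu/ — σ1 onset /bz/ (1→2 rises), coda /∅/ ok → permitted
/aw/ — σ1 onset /∅/, coda /w/ ok → permitted
/tnra/ — violates constraint (d): syllable 1 onset /tnr/ has 3 consonants (> 2) → not permitted
/rap/ — σ1 onset /r/, coda /p/ ok → permitted
/nwam.mo/ — violates constraint (a): adjacent identical consonants /mm/ → not permitted
/svi/ — violates constraint (e): syllable 1 onset /sv/: /s/ (fricative, 2) → /v/ (fricative, 2) does not rise → not permitted
Permitted: /bzu/, /aw/, /rap/ → 3.

3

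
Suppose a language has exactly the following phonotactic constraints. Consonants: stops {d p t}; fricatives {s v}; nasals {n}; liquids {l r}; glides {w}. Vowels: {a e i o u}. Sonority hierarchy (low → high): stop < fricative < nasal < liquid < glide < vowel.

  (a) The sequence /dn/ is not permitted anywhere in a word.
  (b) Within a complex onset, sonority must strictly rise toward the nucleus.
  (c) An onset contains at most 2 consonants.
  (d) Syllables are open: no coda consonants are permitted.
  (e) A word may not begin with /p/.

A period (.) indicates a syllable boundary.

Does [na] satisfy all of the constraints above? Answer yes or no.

yes

[na] — σ1 onset /n/, coda /∅/ ok → licit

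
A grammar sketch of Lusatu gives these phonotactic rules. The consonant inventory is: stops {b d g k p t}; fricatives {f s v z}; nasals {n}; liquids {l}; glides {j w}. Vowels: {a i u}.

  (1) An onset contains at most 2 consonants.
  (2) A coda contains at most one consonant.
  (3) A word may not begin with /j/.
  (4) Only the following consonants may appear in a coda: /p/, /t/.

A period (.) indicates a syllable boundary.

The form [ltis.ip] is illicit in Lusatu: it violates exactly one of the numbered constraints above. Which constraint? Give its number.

4

[ltis.ip]: syllable 1 coda contains /s/, which is not a licensed coda consonant.
This is a violation of constraint 4: "Only the following consonants may appear in a coda: /p/, /t/."
The remaining constraints (1, 2, 3) are satisfied.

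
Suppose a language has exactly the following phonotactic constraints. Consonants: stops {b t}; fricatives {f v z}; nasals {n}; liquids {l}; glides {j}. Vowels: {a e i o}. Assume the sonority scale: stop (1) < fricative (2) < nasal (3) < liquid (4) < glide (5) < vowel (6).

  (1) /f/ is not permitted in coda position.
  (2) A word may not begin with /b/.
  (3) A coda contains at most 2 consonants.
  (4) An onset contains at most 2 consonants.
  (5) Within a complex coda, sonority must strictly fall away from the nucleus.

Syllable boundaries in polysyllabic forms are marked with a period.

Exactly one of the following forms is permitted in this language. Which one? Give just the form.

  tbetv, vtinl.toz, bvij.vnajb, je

je

tbetv — violates constraint 5: syllable 1 coda /tv/: /t/ (stop, 1) → /v/ (fricative, 2) does not fall → not permitted
vtinl.toz — violates constraint 5: syllable 1 coda /nl/: /n/ (nasal, 3) → /l/ (liquid, 4) does not fall → not permitted
bvij.vnajb — violates constraint 2: word begins with /b/ → not permitted
je — σ1 onset /j/, coda /∅/ ok → permitted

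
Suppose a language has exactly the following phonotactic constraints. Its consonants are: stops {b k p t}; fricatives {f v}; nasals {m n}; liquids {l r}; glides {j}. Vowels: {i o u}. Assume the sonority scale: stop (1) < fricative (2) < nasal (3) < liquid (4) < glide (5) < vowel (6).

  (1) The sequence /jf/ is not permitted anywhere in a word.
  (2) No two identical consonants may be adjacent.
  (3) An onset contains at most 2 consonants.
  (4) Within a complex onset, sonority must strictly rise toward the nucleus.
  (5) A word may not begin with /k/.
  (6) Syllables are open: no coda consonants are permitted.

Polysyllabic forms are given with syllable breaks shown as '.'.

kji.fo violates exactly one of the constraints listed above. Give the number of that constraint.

5

kji.fo: word begins with /k/.
This is a violation of constraint 5: "A word may not begin with /k/."
The remaining constraints (1, 2, 3, 4, 6) are satisfied.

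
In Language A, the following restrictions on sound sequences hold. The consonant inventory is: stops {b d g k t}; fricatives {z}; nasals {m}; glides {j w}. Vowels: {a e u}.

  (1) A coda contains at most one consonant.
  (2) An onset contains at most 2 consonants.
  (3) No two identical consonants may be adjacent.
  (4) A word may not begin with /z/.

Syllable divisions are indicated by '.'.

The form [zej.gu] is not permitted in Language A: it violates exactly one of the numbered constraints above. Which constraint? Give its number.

[zej.gu]: word begins with /z/.
This is a violation of constraint 4: "A word may not begin with /z/."
The remaining constraints (1, 2, 3) are satisfied.

4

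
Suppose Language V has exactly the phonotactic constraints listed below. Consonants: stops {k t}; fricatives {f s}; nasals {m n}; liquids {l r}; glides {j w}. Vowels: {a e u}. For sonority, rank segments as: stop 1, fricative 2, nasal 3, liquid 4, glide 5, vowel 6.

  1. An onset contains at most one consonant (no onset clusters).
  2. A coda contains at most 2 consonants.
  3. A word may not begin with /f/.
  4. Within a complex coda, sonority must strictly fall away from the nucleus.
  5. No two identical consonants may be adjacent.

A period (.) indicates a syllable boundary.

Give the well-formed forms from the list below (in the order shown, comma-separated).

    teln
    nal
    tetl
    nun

teln — σ1 onset /t/, coda /ln/ (4→3 falls) ok → well-formed
nal — σ1 onset /n/, coda /l/ ok → well-formed
tetl — violates constraint 4: syllable 1 coda /tl/: /t/ (stop, 1) → /l/ (liquid, 4) does not fall → ill-formed
nun — σ1 onset /n/, coda /n/ ok → well-formed

teln, nal, nun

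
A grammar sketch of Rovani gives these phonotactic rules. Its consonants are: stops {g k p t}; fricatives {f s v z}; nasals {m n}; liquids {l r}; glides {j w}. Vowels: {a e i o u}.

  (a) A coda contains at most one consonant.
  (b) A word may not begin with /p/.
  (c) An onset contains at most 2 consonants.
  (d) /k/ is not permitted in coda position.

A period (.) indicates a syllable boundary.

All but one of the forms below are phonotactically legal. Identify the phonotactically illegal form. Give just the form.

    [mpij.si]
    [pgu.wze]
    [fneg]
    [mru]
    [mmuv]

[mpij.si] — σ1 onset /mp/ (2C), coda /j/ ok; σ2 onset /s/, coda /∅/ ok → phonotactically legal
[pgu.wze] — violates constraint (b): word begins with /p/ → phonotactically illegal
[fneg] — σ1 onset /fn/ (2C), coda /g/ ok → phonotactically legal
[mru] — σ1 onset /mr/ (2C), coda /∅/ ok → phonotactically legal
[mmuv] — σ1 onset /mm/ (2C), coda /v/ ok → phonotactically legal

[pgu.wze]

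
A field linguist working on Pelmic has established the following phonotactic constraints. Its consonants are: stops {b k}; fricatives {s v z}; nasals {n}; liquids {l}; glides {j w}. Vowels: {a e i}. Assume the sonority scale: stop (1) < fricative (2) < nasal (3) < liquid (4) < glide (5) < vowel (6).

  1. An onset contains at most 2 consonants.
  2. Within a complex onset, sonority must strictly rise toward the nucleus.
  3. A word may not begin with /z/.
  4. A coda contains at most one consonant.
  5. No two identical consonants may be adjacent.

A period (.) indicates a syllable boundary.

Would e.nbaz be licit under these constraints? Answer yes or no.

no

e.nbaz — violates constraint 2: syllable 2 onset /nb/: /n/ (nasal, 3) → /b/ (stop, 1) does not rise → illicit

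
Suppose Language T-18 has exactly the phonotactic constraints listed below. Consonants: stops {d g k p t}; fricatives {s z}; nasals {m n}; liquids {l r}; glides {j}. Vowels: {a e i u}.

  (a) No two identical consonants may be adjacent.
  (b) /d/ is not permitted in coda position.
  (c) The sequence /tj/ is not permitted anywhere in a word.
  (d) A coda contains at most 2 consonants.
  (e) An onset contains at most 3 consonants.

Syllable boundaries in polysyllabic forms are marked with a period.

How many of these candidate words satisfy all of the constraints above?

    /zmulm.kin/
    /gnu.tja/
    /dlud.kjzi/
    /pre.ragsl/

/zmulm.kin/ — σ1 onset /zm/ (2C), coda /lm/ (2C) ok; σ2 onset /k/, coda /n/ ok → permitted
/gnu.tja/ — violates constraint (c): contains banned sequence /tj/ → not permitted
/dlud.kjzi/ — violates constraint (b): syllable 1 coda contains /d/ → not permitted
/pre.ragsl/ — violates constraint (d): syllable 2 coda /gsl/ has 3 consonants (> 2) → not permitted
Permitted: /zmulm.kin/ → 1.

1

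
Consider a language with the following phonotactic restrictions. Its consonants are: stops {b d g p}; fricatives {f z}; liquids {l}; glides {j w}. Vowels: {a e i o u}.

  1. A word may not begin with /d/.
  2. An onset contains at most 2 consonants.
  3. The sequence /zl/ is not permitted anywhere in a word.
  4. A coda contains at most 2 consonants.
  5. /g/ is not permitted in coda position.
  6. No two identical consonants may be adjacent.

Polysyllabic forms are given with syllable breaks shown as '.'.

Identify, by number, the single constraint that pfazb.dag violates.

5

pfazb.dag: syllable 2 coda contains /g/.
This is a violation of constraint 5: "/g/ is not permitted in coda position."
The remaining constraints (1, 2, 3, 4, 6) are satisfied.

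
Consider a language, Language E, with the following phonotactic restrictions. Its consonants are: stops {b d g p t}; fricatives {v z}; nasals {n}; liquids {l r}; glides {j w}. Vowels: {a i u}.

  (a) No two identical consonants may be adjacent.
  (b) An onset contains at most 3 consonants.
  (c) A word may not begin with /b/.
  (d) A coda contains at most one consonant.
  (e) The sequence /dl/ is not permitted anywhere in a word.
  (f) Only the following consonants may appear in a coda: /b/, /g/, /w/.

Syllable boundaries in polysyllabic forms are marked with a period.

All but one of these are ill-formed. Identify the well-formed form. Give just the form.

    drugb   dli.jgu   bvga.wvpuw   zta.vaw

zta.vaw

drugb — violates constraint (d): syllable 1 coda /gb/ has 2 consonants (> 1) → ill-formed
dli.jgu — violates constraint (e): contains banned sequence /dl/ → ill-formed
bvga.wvpuw — violates constraint (c): word begins with /b/ → ill-formed
zta.vaw — σ1 onset /zt/ (2C), coda /∅/ ok; σ2 onset /v/, coda /w/ ok → well-formed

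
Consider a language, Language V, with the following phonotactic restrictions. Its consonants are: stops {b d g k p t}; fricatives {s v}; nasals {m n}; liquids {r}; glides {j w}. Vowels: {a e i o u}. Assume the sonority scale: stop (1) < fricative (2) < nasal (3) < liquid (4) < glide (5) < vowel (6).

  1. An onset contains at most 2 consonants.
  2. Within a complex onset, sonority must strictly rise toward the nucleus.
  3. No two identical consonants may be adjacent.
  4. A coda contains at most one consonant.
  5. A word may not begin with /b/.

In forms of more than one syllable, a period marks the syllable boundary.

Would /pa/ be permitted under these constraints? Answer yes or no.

/pa/ — σ1 onset /p/, coda /∅/ ok → permitted

yes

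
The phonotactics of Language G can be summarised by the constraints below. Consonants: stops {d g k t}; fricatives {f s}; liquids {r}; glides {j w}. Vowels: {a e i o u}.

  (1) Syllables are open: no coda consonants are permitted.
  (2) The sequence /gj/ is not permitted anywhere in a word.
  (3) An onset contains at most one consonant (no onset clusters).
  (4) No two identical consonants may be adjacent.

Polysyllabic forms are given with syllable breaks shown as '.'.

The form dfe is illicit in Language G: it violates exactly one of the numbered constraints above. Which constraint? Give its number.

dfe: syllable 1 onset /df/ has 2 consonants (> 1).
This is a violation of constraint 3: "An onset contains at most one consonant (no onset clusters)."
The remaining constraints (1, 2, 4) are satisfied.

3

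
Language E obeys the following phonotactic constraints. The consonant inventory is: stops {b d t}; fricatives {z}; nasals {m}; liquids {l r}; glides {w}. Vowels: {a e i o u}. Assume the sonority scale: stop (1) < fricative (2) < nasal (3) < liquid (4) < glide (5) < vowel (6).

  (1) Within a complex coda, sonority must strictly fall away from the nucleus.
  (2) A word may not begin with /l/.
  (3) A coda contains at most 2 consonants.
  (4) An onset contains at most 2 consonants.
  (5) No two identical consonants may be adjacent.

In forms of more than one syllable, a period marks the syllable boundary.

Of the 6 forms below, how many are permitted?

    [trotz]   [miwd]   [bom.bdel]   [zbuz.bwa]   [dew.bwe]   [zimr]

4

[trotz] — violates constraint 1: syllable 1 coda /tz/: /t/ (stop, 1) → /z/ (fricative, 2) does not fall → not permitted
[miwd] — σ1 onset /m/, coda /wd/ (5→1 falls) ok → permitted
[bom.bdel] — σ1 onset /b/, coda /m/ ok; σ2 onset /bd/ (2C), coda /l/ ok → permitted
[zbuz.bwa] — σ1 onset /zb/ (2C), coda /z/ ok; σ2 onset /bw/ (2C), coda /∅/ ok → permitted
[dew.bwe] — σ1 onset /d/, coda /w/ ok; σ2 onset /bw/ (2C), coda /∅/ ok → permitted
[zimr] — violates constraint 1: syllable 1 coda /mr/: /m/ (nasal, 3) → /r/ (liquid, 4) does not fall → not permitted
Permitted: [miwd], [bom.bdel], [zbuz.bwa], [dew.bwe] → 4.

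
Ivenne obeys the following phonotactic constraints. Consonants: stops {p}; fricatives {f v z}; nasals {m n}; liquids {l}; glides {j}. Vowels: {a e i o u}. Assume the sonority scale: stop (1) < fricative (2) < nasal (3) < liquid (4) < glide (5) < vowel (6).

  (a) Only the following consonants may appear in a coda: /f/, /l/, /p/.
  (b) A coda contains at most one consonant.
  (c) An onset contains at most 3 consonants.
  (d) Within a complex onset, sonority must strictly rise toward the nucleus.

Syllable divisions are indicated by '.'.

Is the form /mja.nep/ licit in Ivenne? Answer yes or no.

/mja.nep/ — σ1 onset /mj/ (3→5 rises), coda /∅/ ok; σ2 onset /n/, coda /p/ ok → licit

yes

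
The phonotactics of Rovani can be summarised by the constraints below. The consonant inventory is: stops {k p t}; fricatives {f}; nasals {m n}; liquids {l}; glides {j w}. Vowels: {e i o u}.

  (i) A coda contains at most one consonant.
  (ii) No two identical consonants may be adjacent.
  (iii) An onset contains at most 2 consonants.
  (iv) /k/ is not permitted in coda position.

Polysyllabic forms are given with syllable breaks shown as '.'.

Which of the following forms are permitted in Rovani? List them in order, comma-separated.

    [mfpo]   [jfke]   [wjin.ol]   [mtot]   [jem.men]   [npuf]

[mfpo] — violates constraint (iii): syllable 1 onset /mfp/ has 3 consonants (> 2) → not permitted
[jfke] — violates constraint (iii): syllable 1 onset /jfk/ has 3 consonants (> 2) → not permitted
[wjin.ol] — σ1 onset /wj/ (2C), coda /n/ ok; σ2 onset /∅/, coda /l/ ok → permitted
[mtot] — σ1 onset /mt/ (2C), coda /t/ ok → permitted
[jem.men] — violates constraint (ii): adjacent identical consonants /mm/ → not permitted
[npuf] — σ1 onset /np/ (2C), coda /f/ ok → permitted

[wjin.ol], [mtot], [npuf]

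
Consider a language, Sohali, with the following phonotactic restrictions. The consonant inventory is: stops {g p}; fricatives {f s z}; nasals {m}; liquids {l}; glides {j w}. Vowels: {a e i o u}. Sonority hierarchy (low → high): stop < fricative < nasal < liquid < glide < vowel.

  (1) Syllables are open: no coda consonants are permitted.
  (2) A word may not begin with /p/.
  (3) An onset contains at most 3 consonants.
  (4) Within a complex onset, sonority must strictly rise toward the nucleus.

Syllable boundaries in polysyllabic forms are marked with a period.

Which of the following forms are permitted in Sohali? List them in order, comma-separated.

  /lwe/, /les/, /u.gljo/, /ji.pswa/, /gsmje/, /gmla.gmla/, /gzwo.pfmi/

/lwe/, /u.gljo/, /ji.pswa/, /gmla.gmla/, /gzwo.pfmi/

/lwe/ — σ1 onset /lw/ (4→5 rises), coda /∅/ ok → permitted
/les/ — violates constraint 1: syllable 1 coda /s/ has 1 consonant (> 0) → not permitted
/u.gljo/ — σ1 onset /∅/, coda /∅/ ok; σ2 onset /glj/ (1→4→5 rises), coda /∅/ ok → permitted
/ji.pswa/ — σ1 onset /j/, coda /∅/ ok; σ2 onset /psw/ (1→2→5 rises), coda /∅/ ok → permitted
/gsmje/ — violates constraint 3: syllable 1 onset /gsmj/ has 4 consonants (> 3) → not permitted
/gmla.gmla/ — σ1 onset /gml/ (1→3→4 rises), coda /∅/ ok; σ2 onset /gml/ (1→3→4 rises), coda /∅/ ok → permitted
/gzwo.pfmi/ — σ1 onset /gzw/ (1→2→5 rises), coda /∅/ ok; σ2 onset /pfm/ (1→2→3 rises), coda /∅/ ok → permitted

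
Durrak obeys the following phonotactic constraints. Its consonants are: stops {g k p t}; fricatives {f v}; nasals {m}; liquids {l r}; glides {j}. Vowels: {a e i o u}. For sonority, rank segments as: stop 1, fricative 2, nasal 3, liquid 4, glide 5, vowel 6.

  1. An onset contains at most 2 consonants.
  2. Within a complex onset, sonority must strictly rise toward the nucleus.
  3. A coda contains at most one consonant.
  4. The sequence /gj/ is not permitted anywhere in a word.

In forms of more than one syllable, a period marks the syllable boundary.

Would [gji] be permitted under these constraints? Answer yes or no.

no

[gji] — violates constraint 4: contains banned sequence /gj/ → not permitted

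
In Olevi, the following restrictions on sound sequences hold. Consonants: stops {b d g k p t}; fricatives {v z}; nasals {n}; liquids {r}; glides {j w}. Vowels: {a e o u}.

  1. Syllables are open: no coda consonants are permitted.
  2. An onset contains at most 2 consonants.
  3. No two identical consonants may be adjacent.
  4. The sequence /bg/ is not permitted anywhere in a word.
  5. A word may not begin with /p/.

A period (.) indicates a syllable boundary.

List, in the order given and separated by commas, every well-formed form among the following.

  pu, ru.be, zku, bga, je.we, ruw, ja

ru.be, zku, je.we, ja

pu — violates constraint 5: word begins with /p/ → ill-formed
ru.be — σ1 onset /r/, coda /∅/ ok; σ2 onset /b/, coda /∅/ ok → well-formed
zku — σ1 onset /zk/ (2C), coda /∅/ ok → well-formed
bga — violates constraint 4: contains banned sequence /bg/ → ill-formed
je.we — σ1 onset /j/, coda /∅/ ok; σ2 onset /w/, coda /∅/ ok → well-formed
ruw — violates constraint 1: syllable 1 coda /w/ has 1 consonant (> 0) → ill-formed
ja — σ1 onset /j/, coda /∅/ ok → well-formed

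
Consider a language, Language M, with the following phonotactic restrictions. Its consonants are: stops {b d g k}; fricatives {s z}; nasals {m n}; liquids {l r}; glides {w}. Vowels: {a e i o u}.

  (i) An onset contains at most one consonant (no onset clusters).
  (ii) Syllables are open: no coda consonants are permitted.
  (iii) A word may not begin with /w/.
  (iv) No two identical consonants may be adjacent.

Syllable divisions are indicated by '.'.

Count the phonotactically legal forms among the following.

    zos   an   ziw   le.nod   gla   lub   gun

zos — violates constraint (ii): syllable 1 coda /s/ has 1 consonant (> 0) → phonotactically illegal
an — violates constraint (ii): syllable 1 coda /n/ has 1 consonant (> 0) → phonotactically illegal
ziw — violates constraint (ii): syllable 1 coda /w/ has 1 consonant (> 0) → phonotactically illegal
le.nod — violates constraint (ii): syllable 2 coda /d/ has 1 consonant (> 0) → phonotactically illegal
gla — violates constraint (i): syllable 1 onset /gl/ has 2 consonants (> 1) → phonotactically illegal
lub — violates constraint (ii): syllable 1 coda /b/ has 1 consonant (> 0) → phonotactically illegal
gun — violates constraint (ii): syllable 1 coda /n/ has 1 consonant (> 0) → phonotactically illegal
No form is phonotactically legal → 0.

0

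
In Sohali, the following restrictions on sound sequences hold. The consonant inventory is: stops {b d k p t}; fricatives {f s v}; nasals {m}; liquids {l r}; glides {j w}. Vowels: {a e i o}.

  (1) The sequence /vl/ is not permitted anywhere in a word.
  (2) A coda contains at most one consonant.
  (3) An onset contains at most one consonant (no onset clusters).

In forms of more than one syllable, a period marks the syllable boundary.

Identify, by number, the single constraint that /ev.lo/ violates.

/ev.lo/: contains banned sequence /vl/.
This is a violation of constraint 1: "The sequence /vl/ is not permitted anywhere in a word."
The remaining constraints (2, 3) are satisfied.

1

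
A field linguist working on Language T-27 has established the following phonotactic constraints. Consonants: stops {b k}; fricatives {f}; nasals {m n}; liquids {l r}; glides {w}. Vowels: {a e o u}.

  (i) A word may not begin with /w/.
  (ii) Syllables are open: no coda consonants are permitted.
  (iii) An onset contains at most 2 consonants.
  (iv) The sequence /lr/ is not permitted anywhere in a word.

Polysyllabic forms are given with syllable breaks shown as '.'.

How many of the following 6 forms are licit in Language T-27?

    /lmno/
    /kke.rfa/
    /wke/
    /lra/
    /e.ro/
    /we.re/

/lmno/ — violates constraint (iii): syllable 1 onset /lmn/ has 3 consonants (> 2) → illicit
/kke.rfa/ — σ1 onset /kk/ (2C), coda /∅/ ok; σ2 onset /rf/ (2C), coda /∅/ ok → licit
/wke/ — violates constraint (i): word begins with /w/ → illicit
/lra/ — violates constraint (iv): contains banned sequence /lr/ → illicit
/e.ro/ — σ1 onset /∅/, coda /∅/ ok; σ2 onset /r/, coda /∅/ ok → licit
/we.re/ — violates constraint (i): word begins with /w/ → illicit
Licit: /kke.rfa/, /e.ro/ → 2.

2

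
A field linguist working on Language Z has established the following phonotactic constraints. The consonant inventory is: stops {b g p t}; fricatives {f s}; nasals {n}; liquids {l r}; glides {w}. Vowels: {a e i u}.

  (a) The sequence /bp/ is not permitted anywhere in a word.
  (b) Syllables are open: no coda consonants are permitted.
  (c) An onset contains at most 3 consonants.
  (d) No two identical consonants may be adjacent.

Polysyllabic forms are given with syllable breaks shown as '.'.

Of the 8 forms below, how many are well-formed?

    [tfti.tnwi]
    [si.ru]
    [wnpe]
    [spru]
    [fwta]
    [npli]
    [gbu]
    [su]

[tfti.tnwi] — σ1 onset /tft/ (3C), coda /∅/ ok; σ2 onset /tnw/ (3C), coda /∅/ ok → well-formed
[si.ru] — σ1 onset /s/, coda /∅/ ok; σ2 onset /r/, coda /∅/ ok → well-formed
[wnpe] — σ1 onset /wnp/ (3C), coda /∅/ ok → well-formed
[spru] — σ1 onset /spr/ (3C), coda /∅/ ok → well-formed
[fwta] — σ1 onset /fwt/ (3C), coda /∅/ ok → well-formed
[npli] — σ1 onset /npl/ (3C), coda /∅/ ok → well-formed
[gbu] — σ1 onset /gb/ (2C), coda /∅/ ok → well-formed
[su] — σ1 onset /s/, coda /∅/ ok → well-formed
Well-formed: [tfti.tnwi], [si.ru], [wnpe], [spru], [fwta], [npli], [gbu], [su] → 8.

8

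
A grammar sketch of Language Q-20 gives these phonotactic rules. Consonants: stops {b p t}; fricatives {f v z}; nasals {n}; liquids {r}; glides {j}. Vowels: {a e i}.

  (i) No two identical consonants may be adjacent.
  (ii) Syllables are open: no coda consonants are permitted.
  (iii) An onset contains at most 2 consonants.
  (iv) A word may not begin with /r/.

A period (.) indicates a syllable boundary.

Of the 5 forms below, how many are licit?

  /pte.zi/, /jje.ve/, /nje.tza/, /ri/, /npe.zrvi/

2

/pte.zi/ — σ1 onset /pt/ (2C), coda /∅/ ok; σ2 onset /z/, coda /∅/ ok → licit
/jje.ve/ — violates constraint (i): adjacent identical consonants /jj/ → illicit
/nje.tza/ — σ1 onset /nj/ (2C), coda /∅/ ok; σ2 onset /tz/ (2C), coda /∅/ ok → licit
/ri/ — violates constraint (iv): word begins with /r/ → illicit
/npe.zrvi/ — violates constraint (iii): syllable 2 onset /zrv/ has 3 consonants (> 2) → illicit
Licit: /pte.zi/, /nje.tza/ → 2.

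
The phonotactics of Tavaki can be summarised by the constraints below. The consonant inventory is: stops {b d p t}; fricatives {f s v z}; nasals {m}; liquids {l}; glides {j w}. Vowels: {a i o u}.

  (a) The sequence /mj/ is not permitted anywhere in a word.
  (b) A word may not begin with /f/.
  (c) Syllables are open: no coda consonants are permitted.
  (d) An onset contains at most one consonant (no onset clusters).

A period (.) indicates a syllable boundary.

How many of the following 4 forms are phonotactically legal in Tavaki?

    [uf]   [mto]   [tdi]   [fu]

0

[uf] — violates constraint (c): syllable 1 coda /f/ has 1 consonant (> 0) → phonotactically illegal
[mto] — violates constraint (d): syllable 1 onset /mt/ has 2 consonants (> 1) → phonotactically illegal
[tdi] — violates constraint (d): syllable 1 onset /td/ has 2 consonants (> 1) → phonotactically illegal
[fu] — violates constraint (b): word begins with /f/ → phonotactically illegal
No form is phonotactically legal → 0.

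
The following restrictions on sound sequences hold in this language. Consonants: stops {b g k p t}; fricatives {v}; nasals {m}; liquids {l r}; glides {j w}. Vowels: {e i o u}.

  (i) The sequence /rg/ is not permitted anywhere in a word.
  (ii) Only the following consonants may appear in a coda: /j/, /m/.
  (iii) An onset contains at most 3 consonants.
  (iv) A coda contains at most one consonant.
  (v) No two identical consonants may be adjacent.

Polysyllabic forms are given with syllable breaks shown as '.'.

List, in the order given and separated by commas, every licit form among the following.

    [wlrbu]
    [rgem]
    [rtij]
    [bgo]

[rtij], [bgo]

[wlrbu] — violates constraint (iii): syllable 1 onset /wlrb/ has 4 consonants (> 3) → illicit
[rgem] — violates constraint (i): contains banned sequence /rg/ → illicit
[rtij] — σ1 onset /rt/ (2C), coda /j/ ok → licit
[bgo] — σ1 onset /bg/ (2C), coda /∅/ ok → licit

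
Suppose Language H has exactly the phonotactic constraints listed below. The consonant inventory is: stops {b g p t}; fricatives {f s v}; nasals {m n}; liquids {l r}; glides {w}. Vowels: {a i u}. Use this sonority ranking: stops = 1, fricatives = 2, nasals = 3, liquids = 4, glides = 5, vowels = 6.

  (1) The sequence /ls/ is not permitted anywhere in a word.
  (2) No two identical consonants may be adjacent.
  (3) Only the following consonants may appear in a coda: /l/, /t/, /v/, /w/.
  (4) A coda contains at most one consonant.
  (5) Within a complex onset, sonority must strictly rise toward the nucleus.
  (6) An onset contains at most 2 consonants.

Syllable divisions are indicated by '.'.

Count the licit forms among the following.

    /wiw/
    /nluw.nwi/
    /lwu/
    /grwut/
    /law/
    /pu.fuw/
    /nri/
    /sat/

/wiw/ — σ1 onset /w/, coda /w/ ok → licit
/nluw.nwi/ — σ1 onset /nl/ (3→4 rises), coda /w/ ok; σ2 onset /nw/ (3→5 rises), coda /∅/ ok → licit
/lwu/ — σ1 onset /lw/ (4→5 rises), coda /∅/ ok → licit
/grwut/ — violates constraint 6: syllable 1 onset /grw/ has 3 consonants (> 2) → illicit
/law/ — σ1 onset /l/, coda /w/ ok → licit
/pu.fuw/ — σ1 onset /p/, coda /∅/ ok; σ2 onset /f/, coda /w/ ok → licit
/nri/ — σ1 onset /nr/ (3→4 rises), coda /∅/ ok → licit
/sat/ — σ1 onset /s/, coda /t/ ok → licit
Licit: /wiw/, /nluw.nwi/, /lwu/, /law/, /pu.fuw/, /nri/, /sat/ → 7.

7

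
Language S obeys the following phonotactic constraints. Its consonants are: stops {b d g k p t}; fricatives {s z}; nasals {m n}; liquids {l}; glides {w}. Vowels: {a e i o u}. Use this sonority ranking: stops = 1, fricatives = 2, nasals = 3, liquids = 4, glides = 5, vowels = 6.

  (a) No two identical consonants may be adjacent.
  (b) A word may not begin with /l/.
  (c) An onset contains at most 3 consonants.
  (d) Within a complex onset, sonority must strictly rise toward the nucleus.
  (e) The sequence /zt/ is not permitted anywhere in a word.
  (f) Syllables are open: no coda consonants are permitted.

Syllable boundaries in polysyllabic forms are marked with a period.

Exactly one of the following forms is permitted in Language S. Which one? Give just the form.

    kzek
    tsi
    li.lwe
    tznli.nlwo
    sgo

kzek — violates constraint (f): syllable 1 coda /k/ has 1 consonant (> 0) → not permitted
tsi — σ1 onset /ts/ (1→2 rises), coda /∅/ ok → permitted
li.lwe — violates constraint (b): word begins with /l/ → not permitted
tznli.nlwo — violates constraint (c): syllable 1 onset /tznl/ has 4 consonants (> 3) → not permitted
sgo — violates constraint (d): syllable 1 onset /sg/: /s/ (fricative, 2) → /g/ (stop, 1) does not rise → not permitted

tsi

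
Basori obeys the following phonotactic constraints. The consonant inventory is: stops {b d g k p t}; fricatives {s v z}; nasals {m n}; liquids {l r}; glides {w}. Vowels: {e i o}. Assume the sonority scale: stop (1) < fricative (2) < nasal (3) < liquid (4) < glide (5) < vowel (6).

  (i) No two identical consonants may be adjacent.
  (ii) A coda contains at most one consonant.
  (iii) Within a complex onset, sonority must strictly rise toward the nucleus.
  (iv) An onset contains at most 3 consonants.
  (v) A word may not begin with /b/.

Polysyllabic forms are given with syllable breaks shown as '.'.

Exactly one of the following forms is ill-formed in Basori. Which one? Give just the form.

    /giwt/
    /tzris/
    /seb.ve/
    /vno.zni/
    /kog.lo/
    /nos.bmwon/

/giwt/ — violates constraint (ii): syllable 1 coda /wt/ has 2 consonants (> 1) → ill-formed
/tzris/ — σ1 onset /tzr/ (1→2→4 rises), coda /s/ ok → well-formed
/seb.ve/ — σ1 onset /s/, coda /b/ ok; σ2 onset /v/, coda /∅/ ok → well-formed
/vno.zni/ — σ1 onset /vn/ (2→3 rises), coda /∅/ ok; σ2 onset /zn/ (2→3 rises), coda /∅/ ok → well-formed
/kog.lo/ — σ1 onset /k/, coda /g/ ok; σ2 onset /l/, coda /∅/ ok → well-formed
/nos.bmwon/ — σ1 onset /n/, coda /s/ ok; σ2 onset /bmw/ (1→3→5 rises), coda /n/ ok → well-formed

/giwt/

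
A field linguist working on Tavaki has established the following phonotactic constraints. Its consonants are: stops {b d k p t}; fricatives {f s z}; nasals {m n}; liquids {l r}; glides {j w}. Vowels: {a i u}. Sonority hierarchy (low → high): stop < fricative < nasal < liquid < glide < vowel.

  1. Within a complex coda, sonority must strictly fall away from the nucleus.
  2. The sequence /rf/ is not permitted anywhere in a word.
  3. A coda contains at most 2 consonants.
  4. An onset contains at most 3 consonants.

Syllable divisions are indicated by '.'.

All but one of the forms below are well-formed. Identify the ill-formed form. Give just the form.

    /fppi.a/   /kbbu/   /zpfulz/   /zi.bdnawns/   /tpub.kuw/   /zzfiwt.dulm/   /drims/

/fppi.a/ — σ1 onset /fpp/ (3C), coda /∅/ ok; σ2 onset /∅/, coda /∅/ ok → well-formed
/kbbu/ — σ1 onset /kbb/ (3C), coda /∅/ ok → well-formed
/zpfulz/ — σ1 onset /zpf/ (3C), coda /lz/ (4→2 falls) ok → well-formed
/zi.bdnawns/ — violates constraint 3: syllable 2 coda /wns/ has 3 consonants (> 2) → ill-formed
/tpub.kuw/ — σ1 onset /tp/ (2C), coda /b/ ok; σ2 onset /k/, coda /w/ ok → well-formed
/zzfiwt.dulm/ — σ1 onset /zzf/ (3C), coda /wt/ (5→1 falls) ok; σ2 onset /d/, coda /lm/ (4→3 falls) ok → well-formed
/drims/ — σ1 onset /dr/ (2C), coda /ms/ (3→2 falls) ok → well-formed

/zi.bdnawns/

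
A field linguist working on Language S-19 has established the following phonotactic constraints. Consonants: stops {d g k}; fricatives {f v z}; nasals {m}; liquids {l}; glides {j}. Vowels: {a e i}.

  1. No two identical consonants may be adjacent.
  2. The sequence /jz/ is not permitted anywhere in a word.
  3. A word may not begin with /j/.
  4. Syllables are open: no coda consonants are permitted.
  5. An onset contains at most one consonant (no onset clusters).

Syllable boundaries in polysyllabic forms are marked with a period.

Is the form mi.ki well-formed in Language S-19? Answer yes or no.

mi.ki — σ1 onset /m/, coda /∅/ ok; σ2 onset /k/, coda /∅/ ok → well-formed

yes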